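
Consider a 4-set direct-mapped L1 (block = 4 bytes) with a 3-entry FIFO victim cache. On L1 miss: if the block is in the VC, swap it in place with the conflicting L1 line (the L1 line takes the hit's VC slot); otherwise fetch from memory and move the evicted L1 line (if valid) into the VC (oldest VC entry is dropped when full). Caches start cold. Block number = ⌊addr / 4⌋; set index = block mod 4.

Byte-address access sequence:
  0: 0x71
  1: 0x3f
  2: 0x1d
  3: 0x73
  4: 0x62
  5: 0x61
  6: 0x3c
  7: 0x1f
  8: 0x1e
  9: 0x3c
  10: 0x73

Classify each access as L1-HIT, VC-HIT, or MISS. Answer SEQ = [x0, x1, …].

#0 0x71→b28/s0 MISS; vc=[]
#1 0x3f→b15/s3 MISS; vc=[]
#2 0x1d→b7/s3 MISS; vc=[15]
#3 0x73→b28/s0 L1-HIT; vc=[15]
#4 0x62→b24/s0 MISS; vc=[15,28]
#5 0x61→b24/s0 L1-HIT; vc=[15,28]
#6 0x3c→b15/s3 VC-HIT; vc=[7,28]
#7 0x1f→b7/s3 VC-HIT; vc=[15,28]
#8 0x1e→b7/s3 L1-HIT; vc=[15,28]
#9 0x3c→b15/s3 VC-HIT; vc=[7,28]
#10 0x73→b28/s0 VC-HIT; vc=[7,24]

SEQ = [MISS, MISS, MISS, L1-HIT, MISS, L1-HIT, VC-HIT, VC-HIT, L1-HIT, VC-HIT, VC-HIT]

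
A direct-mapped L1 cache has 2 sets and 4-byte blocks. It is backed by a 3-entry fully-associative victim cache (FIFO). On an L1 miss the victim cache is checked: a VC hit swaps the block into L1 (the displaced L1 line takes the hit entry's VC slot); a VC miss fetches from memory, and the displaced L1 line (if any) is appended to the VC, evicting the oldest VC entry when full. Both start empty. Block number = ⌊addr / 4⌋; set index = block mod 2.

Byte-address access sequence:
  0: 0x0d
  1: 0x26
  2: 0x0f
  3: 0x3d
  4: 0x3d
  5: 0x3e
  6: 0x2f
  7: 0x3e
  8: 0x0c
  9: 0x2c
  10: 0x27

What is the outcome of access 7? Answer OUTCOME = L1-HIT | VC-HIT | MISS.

0: 0xd (blk 3, set 1) → MISS  vc=[]
1: 0x26 (blk 9, set 1) → MISS  vc=[3]
2: 0xf (blk 3, set 1) → VC-HIT  vc=[9]
3: 0x3d (blk 15, set 1) → MISS  vc=[9, 3]
4: 0x3d (blk 15, set 1) → L1-HIT  vc=[9, 3]
5: 0x3e (blk 15, set 1) → L1-HIT  vc=[9, 3]
6: 0x2f (blk 11, set 1) → MISS  vc=[9, 3, 15]
7: 0x3e (blk 15, set 1) → VC-HIT  vc=[9, 3, 11]
8: 0xc (blk 3, set 1) → VC-HIT  vc=[9, 15, 11]
9: 0x2c (blk 11, set 1) → VC-HIT  vc=[9, 15, 3]
10: 0x27 (blk 9, set 1) → VC-HIT  vc=[11, 15, 3]

OUTCOME = VC-HIT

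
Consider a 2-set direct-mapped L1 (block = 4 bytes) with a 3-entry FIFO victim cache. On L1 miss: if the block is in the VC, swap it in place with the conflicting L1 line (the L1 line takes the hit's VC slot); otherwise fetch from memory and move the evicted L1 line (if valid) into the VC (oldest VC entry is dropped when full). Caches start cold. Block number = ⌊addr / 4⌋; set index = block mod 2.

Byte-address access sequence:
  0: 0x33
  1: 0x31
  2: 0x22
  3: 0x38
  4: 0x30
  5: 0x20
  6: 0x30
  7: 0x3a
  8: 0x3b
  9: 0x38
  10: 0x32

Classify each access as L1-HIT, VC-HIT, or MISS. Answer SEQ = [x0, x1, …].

SEQ = [MISS, L1-HIT, MISS, MISS, VC-HIT, VC-HIT, VC-HIT, VC-HIT, L1-HIT, L1-HIT, VC-HIT]

  [0] addr=0x33 blk=12 s=0: MISS | VC []
  [1] addr=0x31 blk=12 s=0: L1-HIT | VC []
  [2] addr=0x22 blk=8 s=0: MISS | VC [12]
  [3] addr=0x38 blk=14 s=0: MISS | VC [12, 8]
  [4] addr=0x30 blk=12 s=0: VC-HIT | VC [14, 8]
  [5] addr=0x20 blk=8 s=0: VC-HIT | VC [14, 12]
  [6] addr=0x30 blk=12 s=0: VC-HIT | VC [14, 8]
  [7] addr=0x3a blk=14 s=0: VC-HIT | VC [12, 8]
  [8] addr=0x3b blk=14 s=0: L1-HIT | VC [12, 8]
  [9] addr=0x38 blk=14 s=0: L1-HIT | VC [12, 8]
  [10] addr=0x32 blk=12 s=0: VC-HIT | VC [14, 8]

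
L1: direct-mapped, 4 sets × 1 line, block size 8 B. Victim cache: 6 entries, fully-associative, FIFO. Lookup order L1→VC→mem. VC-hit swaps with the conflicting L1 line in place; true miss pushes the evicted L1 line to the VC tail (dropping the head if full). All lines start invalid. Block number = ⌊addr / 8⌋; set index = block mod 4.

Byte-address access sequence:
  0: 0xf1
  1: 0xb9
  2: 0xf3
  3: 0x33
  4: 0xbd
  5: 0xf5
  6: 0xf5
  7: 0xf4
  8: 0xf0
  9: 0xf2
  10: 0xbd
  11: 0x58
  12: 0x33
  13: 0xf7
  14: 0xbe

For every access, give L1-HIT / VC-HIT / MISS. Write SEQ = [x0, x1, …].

0: 0xf1 (blk 30, set 2) → MISS  vc=[]
1: 0xb9 (blk 23, set 3) → MISS  vc=[]
2: 0xf3 (blk 30, set 2) → L1-HIT  vc=[]
3: 0x33 (blk 6, set 2) → MISS  vc=[30]
4: 0xbd (blk 23, set 3) → L1-HIT  vc=[30]
5: 0xf5 (blk 30, set 2) → VC-HIT  vc=[6]
6: 0xf5 (blk 30, set 2) → L1-HIT  vc=[6]
7: 0xf4 (blk 30, set 2) → L1-HIT  vc=[6]
8: 0xf0 (blk 30, set 2) → L1-HIT  vc=[6]
9: 0xf2 (blk 30, set 2) → L1-HIT  vc=[6]
10: 0xbd (blk 23, set 3) → L1-HIT  vc=[6]
11: 0x58 (blk 11, set 3) → MISS  vc=[6, 23]
12: 0x33 (blk 6, set 2) → VC-HIT  vc=[30, 23]
13: 0xf7 (blk 30, set 2) → VC-HIT  vc=[6, 23]
14: 0xbe (blk 23, set 3) → VC-HIT  vc=[6, 11]

SEQ = [MISS, MISS, L1-HIT, MISS, L1-HIT, VC-HIT, L1-HIT, L1-HIT, L1-HIT, L1-HIT, L1-HIT, MISS, VC-HIT, VC-HIT, VC-HIT]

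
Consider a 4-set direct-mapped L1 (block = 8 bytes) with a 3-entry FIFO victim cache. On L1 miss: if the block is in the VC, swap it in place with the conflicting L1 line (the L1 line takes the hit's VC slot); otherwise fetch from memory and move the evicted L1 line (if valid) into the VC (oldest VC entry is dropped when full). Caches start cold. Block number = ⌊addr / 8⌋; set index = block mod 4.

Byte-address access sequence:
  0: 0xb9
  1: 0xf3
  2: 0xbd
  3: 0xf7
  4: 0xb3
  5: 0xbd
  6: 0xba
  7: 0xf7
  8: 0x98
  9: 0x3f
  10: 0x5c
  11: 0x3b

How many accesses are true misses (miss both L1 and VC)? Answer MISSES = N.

#0 0xb9→b23/s3 MISS; vc=[]
#1 0xf3→b30/s2 MISS; vc=[]
#2 0xbd→b23/s3 L1-HIT; vc=[]
#3 0xf7→b30/s2 L1-HIT; vc=[]
#4 0xb3→b22/s2 MISS; vc=[30]
#5 0xbd→b23/s3 L1-HIT; vc=[30]
#6 0xba→b23/s3 L1-HIT; vc=[30]
#7 0xf7→b30/s2 VC-HIT; vc=[22]
#8 0x98→b19/s3 MISS; vc=[22,23]
#9 0x3f→b7/s3 MISS; vc=[22,23,19]
#10 0x5c→b11/s3 MISS; vc=[23,19,7]
#11 0x3b→b7/s3 VC-HIT; vc=[23,19,11]

MISSES = 6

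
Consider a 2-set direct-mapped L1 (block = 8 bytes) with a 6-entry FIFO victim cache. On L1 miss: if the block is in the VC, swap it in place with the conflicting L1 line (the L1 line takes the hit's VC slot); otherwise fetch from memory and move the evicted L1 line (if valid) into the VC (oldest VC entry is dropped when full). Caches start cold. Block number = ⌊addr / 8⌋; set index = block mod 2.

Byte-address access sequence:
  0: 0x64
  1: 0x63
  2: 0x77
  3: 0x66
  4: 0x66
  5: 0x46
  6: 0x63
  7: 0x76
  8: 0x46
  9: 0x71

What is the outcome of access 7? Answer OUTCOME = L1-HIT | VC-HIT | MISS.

OUTCOME = VC-HIT

0: 0x64 (blk 12, set 0) → MISS  vc=[]
1: 0x63 (blk 12, set 0) → L1-HIT  vc=[]
2: 0x77 (blk 14, set 0) → MISS  vc=[12]
3: 0x66 (blk 12, set 0) → VC-HIT  vc=[14]
4: 0x66 (blk 12, set 0) → L1-HIT  vc=[14]
5: 0x46 (blk 8, set 0) → MISS  vc=[14, 12]
6: 0x63 (blk 12, set 0) → VC-HIT  vc=[14, 8]
7: 0x76 (blk 14, set 0) → VC-HIT  vc=[12, 8]
8: 0x46 (blk 8, set 0) → VC-HIT  vc=[12, 14]
9: 0x71 (blk 14, set 0) → VC-HIT  vc=[12, 8]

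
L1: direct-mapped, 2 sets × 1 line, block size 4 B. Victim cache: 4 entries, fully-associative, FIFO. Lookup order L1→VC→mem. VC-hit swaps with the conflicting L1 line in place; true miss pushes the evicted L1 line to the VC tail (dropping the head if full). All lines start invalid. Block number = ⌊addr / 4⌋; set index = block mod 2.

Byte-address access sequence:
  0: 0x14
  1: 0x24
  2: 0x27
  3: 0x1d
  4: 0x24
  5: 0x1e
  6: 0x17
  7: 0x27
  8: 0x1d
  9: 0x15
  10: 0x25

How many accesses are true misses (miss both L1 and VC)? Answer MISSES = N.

MISSES = 3

#0 0x14→b5/s1 MISS; vc=[]
#1 0x24→b9/s1 MISS; vc=[5]
#2 0x27→b9/s1 L1-HIT; vc=[5]
#3 0x1d→b7/s1 MISS; vc=[5,9]
#4 0x24→b9/s1 VC-HIT; vc=[5,7]
#5 0x1e→b7/s1 VC-HIT; vc=[5,9]
#6 0x17→b5/s1 VC-HIT; vc=[7,9]
#7 0x27→b9/s1 VC-HIT; vc=[7,5]
#8 0x1d→b7/s1 VC-HIT; vc=[9,5]
#9 0x15→b5/s1 VC-HIT; vc=[9,7]
#10 0x25→b9/s1 VC-HIT; vc=[5,7]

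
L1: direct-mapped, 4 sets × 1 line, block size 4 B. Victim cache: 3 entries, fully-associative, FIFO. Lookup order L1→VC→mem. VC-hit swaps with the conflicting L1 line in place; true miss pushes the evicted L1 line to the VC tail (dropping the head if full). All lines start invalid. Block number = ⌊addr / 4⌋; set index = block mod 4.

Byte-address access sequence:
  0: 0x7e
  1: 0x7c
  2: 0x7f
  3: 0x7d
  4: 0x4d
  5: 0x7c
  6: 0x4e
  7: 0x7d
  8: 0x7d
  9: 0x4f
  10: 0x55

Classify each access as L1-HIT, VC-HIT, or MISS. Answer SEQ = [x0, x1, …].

SEQ = [MISS, L1-HIT, L1-HIT, L1-HIT, MISS, VC-HIT, VC-HIT, VC-HIT, L1-HIT, VC-HIT, MISS]

#0 0x7e→b31/s3 MISS; vc=[]
#1 0x7c→b31/s3 L1-HIT; vc=[]
#2 0x7f→b31/s3 L1-HIT; vc=[]
#3 0x7d→b31/s3 L1-HIT; vc=[]
#4 0x4d→b19/s3 MISS; vc=[31]
#5 0x7c→b31/s3 VC-HIT; vc=[19]
#6 0x4e→b19/s3 VC-HIT; vc=[31]
#7 0x7d→b31/s3 VC-HIT; vc=[19]
#8 0x7d→b31/s3 L1-HIT; vc=[19]
#9 0x4f→b19/s3 VC-HIT; vc=[31]
#10 0x55→b21/s1 MISS; vc=[31]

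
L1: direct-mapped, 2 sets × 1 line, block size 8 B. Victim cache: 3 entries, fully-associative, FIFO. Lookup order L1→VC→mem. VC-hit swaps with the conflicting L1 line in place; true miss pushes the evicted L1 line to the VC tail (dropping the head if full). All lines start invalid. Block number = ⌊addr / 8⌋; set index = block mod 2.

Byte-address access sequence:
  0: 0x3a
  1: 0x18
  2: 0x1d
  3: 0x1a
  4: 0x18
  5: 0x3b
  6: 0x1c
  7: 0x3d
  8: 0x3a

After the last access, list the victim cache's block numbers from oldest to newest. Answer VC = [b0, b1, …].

VC = [3]

0: 0x3a (blk 7, set 1) → MISS  vc=[]
1: 0x18 (blk 3, set 1) → MISS  vc=[7]
2: 0x1d (blk 3, set 1) → L1-HIT  vc=[7]
3: 0x1a (blk 3, set 1) → L1-HIT  vc=[7]
4: 0x18 (blk 3, set 1) → L1-HIT  vc=[7]
5: 0x3b (blk 7, set 1) → VC-HIT  vc=[3]
6: 0x1c (blk 3, set 1) → VC-HIT  vc=[7]
7: 0x3d (blk 7, set 1) → VC-HIT  vc=[3]
8: 0x3a (blk 7, set 1) → L1-HIT  vc=[3]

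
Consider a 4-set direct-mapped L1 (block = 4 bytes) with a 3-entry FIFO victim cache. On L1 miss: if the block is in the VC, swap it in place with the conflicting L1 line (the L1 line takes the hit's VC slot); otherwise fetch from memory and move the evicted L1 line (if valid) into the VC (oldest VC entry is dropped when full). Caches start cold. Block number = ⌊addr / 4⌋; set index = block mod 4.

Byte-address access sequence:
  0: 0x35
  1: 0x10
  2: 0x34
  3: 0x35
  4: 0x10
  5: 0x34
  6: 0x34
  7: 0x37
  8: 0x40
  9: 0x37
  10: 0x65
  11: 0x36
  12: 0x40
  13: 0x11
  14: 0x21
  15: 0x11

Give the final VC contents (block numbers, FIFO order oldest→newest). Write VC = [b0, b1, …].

VC = [16, 25, 8]

0: 0x35 (blk 13, set 1) → MISS  vc=[]
1: 0x10 (blk 4, set 0) → MISS  vc=[]
2: 0x34 (blk 13, set 1) → L1-HIT  vc=[]
3: 0x35 (blk 13, set 1) → L1-HIT  vc=[]
4: 0x10 (blk 4, set 0) → L1-HIT  vc=[]
5: 0x34 (blk 13, set 1) → L1-HIT  vc=[]
6: 0x34 (blk 13, set 1) → L1-HIT  vc=[]
7: 0x37 (blk 13, set 1) → L1-HIT  vc=[]
8: 0x40 (blk 16, set 0) → MISS  vc=[4]
9: 0x37 (blk 13, set 1) → L1-HIT  vc=[4]
10: 0x65 (blk 25, set 1) → MISS  vc=[4, 13]
11: 0x36 (blk 13, set 1) → VC-HIT  vc=[4, 25]
12: 0x40 (blk 16, set 0) → L1-HIT  vc=[4, 25]
13: 0x11 (blk 4, set 0) → VC-HIT  vc=[16, 25]
14: 0x21 (blk 8, set 0) → MISS  vc=[16, 25, 4]
15: 0x11 (blk 4, set 0) → VC-HIT  vc=[16, 25, 8]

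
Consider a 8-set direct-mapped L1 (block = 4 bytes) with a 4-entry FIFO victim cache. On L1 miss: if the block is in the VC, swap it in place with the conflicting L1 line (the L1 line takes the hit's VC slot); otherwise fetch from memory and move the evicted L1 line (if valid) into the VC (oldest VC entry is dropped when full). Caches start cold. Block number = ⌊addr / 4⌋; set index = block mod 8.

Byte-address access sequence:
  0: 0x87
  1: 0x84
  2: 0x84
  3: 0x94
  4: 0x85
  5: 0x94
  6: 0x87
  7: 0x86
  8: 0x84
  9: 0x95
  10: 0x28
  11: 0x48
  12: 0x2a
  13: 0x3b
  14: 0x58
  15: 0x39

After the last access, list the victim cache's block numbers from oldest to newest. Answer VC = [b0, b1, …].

VC = [18, 22]

0: 0x87 (blk 33, set 1) → MISS  vc=[]
1: 0x84 (blk 33, set 1) → L1-HIT  vc=[]
2: 0x84 (blk 33, set 1) → L1-HIT  vc=[]
3: 0x94 (blk 37, set 5) → MISS  vc=[]
4: 0x85 (blk 33, set 1) → L1-HIT  vc=[]
5: 0x94 (blk 37, set 5) → L1-HIT  vc=[]
6: 0x87 (blk 33, set 1) → L1-HIT  vc=[]
7: 0x86 (blk 33, set 1) → L1-HIT  vc=[]
8: 0x84 (blk 33, set 1) → L1-HIT  vc=[]
9: 0x95 (blk 37, set 5) → L1-HIT  vc=[]
10: 0x28 (blk 10, set 2) → MISS  vc=[]
11: 0x48 (blk 18, set 2) → MISS  vc=[10]
12: 0x2a (blk 10, set 2) → VC-HIT  vc=[18]
13: 0x3b (blk 14, set 6) → MISS  vc=[18]
14: 0x58 (blk 22, set 6) → MISS  vc=[18, 14]
15: 0x39 (blk 14, set 6) → VC-HIT  vc=[18, 22]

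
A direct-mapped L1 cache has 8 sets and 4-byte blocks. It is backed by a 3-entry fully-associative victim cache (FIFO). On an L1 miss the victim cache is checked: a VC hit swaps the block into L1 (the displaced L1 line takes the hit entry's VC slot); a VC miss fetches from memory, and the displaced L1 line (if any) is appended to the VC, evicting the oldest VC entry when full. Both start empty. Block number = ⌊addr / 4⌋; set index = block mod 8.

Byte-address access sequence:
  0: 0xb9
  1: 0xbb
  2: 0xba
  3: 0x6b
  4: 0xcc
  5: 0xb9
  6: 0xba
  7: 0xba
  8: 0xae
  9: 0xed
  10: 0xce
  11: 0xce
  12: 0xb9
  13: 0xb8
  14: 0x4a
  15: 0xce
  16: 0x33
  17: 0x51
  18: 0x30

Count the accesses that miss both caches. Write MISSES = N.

#0 0xb9→b46/s6 MISS; vc=[]
#1 0xbb→b46/s6 L1-HIT; vc=[]
#2 0xba→b46/s6 L1-HIT; vc=[]
#3 0x6b→b26/s2 MISS; vc=[]
#4 0xcc→b51/s3 MISS; vc=[]
#5 0xb9→b46/s6 L1-HIT; vc=[]
#6 0xba→b46/s6 L1-HIT; vc=[]
#7 0xba→b46/s6 L1-HIT; vc=[]
#8 0xae→b43/s3 MISS; vc=[51]
#9 0xed→b59/s3 MISS; vc=[51,43]
#10 0xce→b51/s3 VC-HIT; vc=[59,43]
#11 0xce→b51/s3 L1-HIT; vc=[59,43]
#12 0xb9→b46/s6 L1-HIT; vc=[59,43]
#13 0xb8→b46/s6 L1-HIT; vc=[59,43]
#14 0x4a→b18/s2 MISS; vc=[59,43,26]
#15 0xce→b51/s3 L1-HIT; vc=[59,43,26]
#16 0x33→b12/s4 MISS; vc=[59,43,26]
#17 0x51→b20/s4 MISS; vc=[43,26,12]
#18 0x30→b12/s4 VC-HIT; vc=[43,26,20]

MISSES = 8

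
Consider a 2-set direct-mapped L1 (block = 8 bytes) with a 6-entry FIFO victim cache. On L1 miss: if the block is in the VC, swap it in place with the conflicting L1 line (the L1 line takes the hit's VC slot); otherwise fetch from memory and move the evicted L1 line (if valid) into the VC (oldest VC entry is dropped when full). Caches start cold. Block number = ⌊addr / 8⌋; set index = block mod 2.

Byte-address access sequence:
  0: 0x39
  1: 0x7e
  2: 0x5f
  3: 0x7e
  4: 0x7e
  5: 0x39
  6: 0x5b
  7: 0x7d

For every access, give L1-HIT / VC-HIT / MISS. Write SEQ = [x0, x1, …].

  [0] addr=0x39 blk=7 s=1: MISS | VC []
  [1] addr=0x7e blk=15 s=1: MISS | VC [7]
  [2] addr=0x5f blk=11 s=1: MISS | VC [7, 15]
  [3] addr=0x7e blk=15 s=1: VC-HIT | VC [7, 11]
  [4] addr=0x7e blk=15 s=1: L1-HIT | VC [7, 11]
  [5] addr=0x39 blk=7 s=1: VC-HIT | VC [15, 11]
  [6] addr=0x5b blk=11 s=1: VC-HIT | VC [15, 7]
  [7] addr=0x7d blk=15 s=1: VC-HIT | VC [11, 7]

SEQ = [MISS, MISS, MISS, VC-HIT, L1-HIT, VC-HIT, VC-HIT, VC-HIT]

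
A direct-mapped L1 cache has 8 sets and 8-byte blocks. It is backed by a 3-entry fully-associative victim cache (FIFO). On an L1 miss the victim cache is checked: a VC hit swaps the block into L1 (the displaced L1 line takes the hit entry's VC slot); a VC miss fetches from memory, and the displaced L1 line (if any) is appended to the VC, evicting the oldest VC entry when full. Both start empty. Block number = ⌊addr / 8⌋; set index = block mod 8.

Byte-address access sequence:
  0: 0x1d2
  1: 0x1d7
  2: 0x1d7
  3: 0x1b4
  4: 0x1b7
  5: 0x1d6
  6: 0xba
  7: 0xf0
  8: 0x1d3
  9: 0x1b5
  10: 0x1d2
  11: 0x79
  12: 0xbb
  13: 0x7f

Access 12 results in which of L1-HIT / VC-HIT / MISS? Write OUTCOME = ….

  [0] addr=0x1d2 blk=58 s=2: MISS | VC []
  [1] addr=0x1d7 blk=58 s=2: L1-HIT | VC []
  [2] addr=0x1d7 blk=58 s=2: L1-HIT | VC []
  [3] addr=0x1b4 blk=54 s=6: MISS | VC []
  [4] addr=0x1b7 blk=54 s=6: L1-HIT | VC []
  [5] addr=0x1d6 blk=58 s=2: L1-HIT | VC []
  [6] addr=0xba blk=23 s=7: MISS | VC []
  [7] addr=0xf0 blk=30 s=6: MISS | VC [54]
  [8] addr=0x1d3 blk=58 s=2: L1-HIT | VC [54]
  [9] addr=0x1b5 blk=54 s=6: VC-HIT | VC [30]
  [10] addr=0x1d2 blk=58 s=2: L1-HIT | VC [30]
  [11] addr=0x79 blk=15 s=7: MISS | VC [30, 23]
  [12] addr=0xbb blk=23 s=7: VC-HIT | VC [30, 15]
  [13] addr=0x7f blk=15 s=7: VC-HIT | VC [30, 23]

OUTCOME = VC-HIT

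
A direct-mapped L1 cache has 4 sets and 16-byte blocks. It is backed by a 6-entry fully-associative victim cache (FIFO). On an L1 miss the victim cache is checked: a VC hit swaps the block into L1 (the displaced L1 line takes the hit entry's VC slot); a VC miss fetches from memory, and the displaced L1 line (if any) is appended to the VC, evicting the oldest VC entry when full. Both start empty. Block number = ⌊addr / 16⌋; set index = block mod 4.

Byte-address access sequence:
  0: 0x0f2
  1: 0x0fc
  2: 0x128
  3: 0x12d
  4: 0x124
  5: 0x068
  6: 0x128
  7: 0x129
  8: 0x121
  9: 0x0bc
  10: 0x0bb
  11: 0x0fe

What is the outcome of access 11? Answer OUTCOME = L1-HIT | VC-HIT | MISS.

  [0] addr=0xf2 blk=15 s=3: MISS | VC []
  [1] addr=0xfc blk=15 s=3: L1-HIT | VC []
  [2] addr=0x128 blk=18 s=2: MISS | VC []
  [3] addr=0x12d blk=18 s=2: L1-HIT | VC []
  [4] addr=0x124 blk=18 s=2: L1-HIT | VC []
  [5] addr=0x68 blk=6 s=2: MISS | VC [18]
  [6] addr=0x128 blk=18 s=2: VC-HIT | VC [6]
  [7] addr=0x129 blk=18 s=2: L1-HIT | VC [6]
  [8] addr=0x121 blk=18 s=2: L1-HIT | VC [6]
  [9] addr=0xbc blk=11 s=3: MISS | VC [6, 15]
  [10] addr=0xbb blk=11 s=3: L1-HIT | VC [6, 15]
  [11] addr=0xfe blk=15 s=3: VC-HIT | VC [6, 11]

OUTCOME = VC-HIT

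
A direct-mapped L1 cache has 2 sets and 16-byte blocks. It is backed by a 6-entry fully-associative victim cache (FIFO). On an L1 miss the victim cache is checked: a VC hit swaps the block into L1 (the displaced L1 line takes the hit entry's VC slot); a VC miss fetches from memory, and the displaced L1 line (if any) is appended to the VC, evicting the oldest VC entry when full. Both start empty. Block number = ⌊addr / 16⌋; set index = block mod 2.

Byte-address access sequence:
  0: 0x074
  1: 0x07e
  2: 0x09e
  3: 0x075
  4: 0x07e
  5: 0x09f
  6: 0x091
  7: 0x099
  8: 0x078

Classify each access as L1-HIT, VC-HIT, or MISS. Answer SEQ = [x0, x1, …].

SEQ = [MISS, L1-HIT, MISS, VC-HIT, L1-HIT, VC-HIT, L1-HIT, L1-HIT, VC-HIT]

#0 0x74→b7/s1 MISS; vc=[]
#1 0x7e→b7/s1 L1-HIT; vc=[]
#2 0x9e→b9/s1 MISS; vc=[7]
#3 0x75→b7/s1 VC-HIT; vc=[9]
#4 0x7e→b7/s1 L1-HIT; vc=[9]
#5 0x9f→b9/s1 VC-HIT; vc=[7]
#6 0x91→b9/s1 L1-HIT; vc=[7]
#7 0x99→b9/s1 L1-HIT; vc=[7]
#8 0x78→b7/s1 VC-HIT; vc=[9]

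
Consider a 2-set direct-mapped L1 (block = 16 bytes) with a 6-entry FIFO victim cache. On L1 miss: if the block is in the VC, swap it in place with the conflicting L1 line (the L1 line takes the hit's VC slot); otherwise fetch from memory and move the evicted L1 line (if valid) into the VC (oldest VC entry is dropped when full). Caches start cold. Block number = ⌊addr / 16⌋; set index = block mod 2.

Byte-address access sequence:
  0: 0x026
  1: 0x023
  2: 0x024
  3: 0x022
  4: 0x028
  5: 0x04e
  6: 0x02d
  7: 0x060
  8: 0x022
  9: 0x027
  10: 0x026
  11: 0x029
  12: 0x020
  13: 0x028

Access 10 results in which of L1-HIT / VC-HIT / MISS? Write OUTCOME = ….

OUTCOME = L1-HIT

#0 0x26→b2/s0 MISS; vc=[]
#1 0x23→b2/s0 L1-HIT; vc=[]
#2 0x24→b2/s0 L1-HIT; vc=[]
#3 0x22→b2/s0 L1-HIT; vc=[]
#4 0x28→b2/s0 L1-HIT; vc=[]
#5 0x4e→b4/s0 MISS; vc=[2]
#6 0x2d→b2/s0 VC-HIT; vc=[4]
#7 0x60→b6/s0 MISS; vc=[4,2]
#8 0x22→b2/s0 VC-HIT; vc=[4,6]
#9 0x27→b2/s0 L1-HIT; vc=[4,6]
#10 0x26→b2/s0 L1-HIT; vc=[4,6]
#11 0x29→b2/s0 L1-HIT; vc=[4,6]
#12 0x20→b2/s0 L1-HIT; vc=[4,6]
#13 0x28→b2/s0 L1-HIT; vc=[4,6]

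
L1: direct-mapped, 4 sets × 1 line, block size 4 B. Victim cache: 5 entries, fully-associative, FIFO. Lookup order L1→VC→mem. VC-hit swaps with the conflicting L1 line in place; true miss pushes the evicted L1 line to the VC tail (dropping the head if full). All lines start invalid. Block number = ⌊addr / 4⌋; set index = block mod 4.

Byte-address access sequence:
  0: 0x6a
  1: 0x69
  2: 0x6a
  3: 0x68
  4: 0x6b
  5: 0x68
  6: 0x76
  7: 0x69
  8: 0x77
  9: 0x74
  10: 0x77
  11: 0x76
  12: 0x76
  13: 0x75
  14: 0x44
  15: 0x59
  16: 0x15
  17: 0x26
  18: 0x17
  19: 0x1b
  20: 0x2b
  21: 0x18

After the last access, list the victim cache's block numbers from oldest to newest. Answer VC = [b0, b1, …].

VC = [26, 17, 9, 22, 10]

#0 0x6a→b26/s2 MISS; vc=[]
#1 0x69→b26/s2 L1-HIT; vc=[]
#2 0x6a→b26/s2 L1-HIT; vc=[]
#3 0x68→b26/s2 L1-HIT; vc=[]
#4 0x6b→b26/s2 L1-HIT; vc=[]
#5 0x68→b26/s2 L1-HIT; vc=[]
#6 0x76→b29/s1 MISS; vc=[]
#7 0x69→b26/s2 L1-HIT; vc=[]
#8 0x77→b29/s1 L1-HIT; vc=[]
#9 0x74→b29/s1 L1-HIT; vc=[]
#10 0x77→b29/s1 L1-HIT; vc=[]
#11 0x76→b29/s1 L1-HIT; vc=[]
#12 0x76→b29/s1 L1-HIT; vc=[]
#13 0x75→b29/s1 L1-HIT; vc=[]
#14 0x44→b17/s1 MISS; vc=[29]
#15 0x59→b22/s2 MISS; vc=[29,26]
#16 0x15→b5/s1 MISS; vc=[29,26,17]
#17 0x26→b9/s1 MISS; vc=[29,26,17,5]
#18 0x17→b5/s1 VC-HIT; vc=[29,26,17,9]
#19 0x1b→b6/s2 MISS; vc=[29,26,17,9,22]
#20 0x2b→b10/s2 MISS; vc=[26,17,9,22,6]
#21 0x18→b6/s2 VC-HIT; vc=[26,17,9,22,10]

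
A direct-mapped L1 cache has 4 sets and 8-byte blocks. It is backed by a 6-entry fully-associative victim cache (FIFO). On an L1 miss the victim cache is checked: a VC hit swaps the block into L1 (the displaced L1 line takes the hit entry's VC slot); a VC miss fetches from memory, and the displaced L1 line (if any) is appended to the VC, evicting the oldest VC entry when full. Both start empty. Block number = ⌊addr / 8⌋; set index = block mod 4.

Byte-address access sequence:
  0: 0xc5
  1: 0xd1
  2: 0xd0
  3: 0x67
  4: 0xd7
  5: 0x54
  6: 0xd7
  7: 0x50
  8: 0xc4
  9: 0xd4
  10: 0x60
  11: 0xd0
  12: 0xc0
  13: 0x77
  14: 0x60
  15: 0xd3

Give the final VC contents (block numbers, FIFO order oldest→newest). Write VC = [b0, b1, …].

VC = [24, 10, 14]

#0 0xc5→b24/s0 MISS; vc=[]
#1 0xd1→b26/s2 MISS; vc=[]
#2 0xd0→b26/s2 L1-HIT; vc=[]
#3 0x67→b12/s0 MISS; vc=[24]
#4 0xd7→b26/s2 L1-HIT; vc=[24]
#5 0x54→b10/s2 MISS; vc=[24,26]
#6 0xd7→b26/s2 VC-HIT; vc=[24,10]
#7 0x50→b10/s2 VC-HIT; vc=[24,26]
#8 0xc4→b24/s0 VC-HIT; vc=[12,26]
#9 0xd4→b26/s2 VC-HIT; vc=[12,10]
#10 0x60→b12/s0 VC-HIT; vc=[24,10]
#11 0xd0→b26/s2 L1-HIT; vc=[24,10]
#12 0xc0→b24/s0 VC-HIT; vc=[12,10]
#13 0x77→b14/s2 MISS; vc=[12,10,26]
#14 0x60→b12/s0 VC-HIT; vc=[24,10,26]
#15 0xd3→b26/s2 VC-HIT; vc=[24,10,14]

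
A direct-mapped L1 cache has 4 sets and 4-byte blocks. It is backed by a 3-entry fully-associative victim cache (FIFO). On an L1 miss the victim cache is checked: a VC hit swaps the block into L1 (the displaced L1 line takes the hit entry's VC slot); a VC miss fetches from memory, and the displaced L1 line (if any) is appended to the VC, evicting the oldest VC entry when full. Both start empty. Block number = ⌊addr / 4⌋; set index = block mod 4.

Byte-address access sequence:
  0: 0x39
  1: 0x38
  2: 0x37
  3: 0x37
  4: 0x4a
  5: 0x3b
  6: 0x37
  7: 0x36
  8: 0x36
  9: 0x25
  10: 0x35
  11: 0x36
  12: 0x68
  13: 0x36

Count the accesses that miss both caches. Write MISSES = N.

MISSES = 5

#0 0x39→b14/s2 MISS; vc=[]
#1 0x38→b14/s2 L1-HIT; vc=[]
#2 0x37→b13/s1 MISS; vc=[]
#3 0x37→b13/s1 L1-HIT; vc=[]
#4 0x4a→b18/s2 MISS; vc=[14]
#5 0x3b→b14/s2 VC-HIT; vc=[18]
#6 0x37→b13/s1 L1-HIT; vc=[18]
#7 0x36→b13/s1 L1-HIT; vc=[18]
#8 0x36→b13/s1 L1-HIT; vc=[18]
#9 0x25→b9/s1 MISS; vc=[18,13]
#10 0x35→b13/s1 VC-HIT; vc=[18,9]
#11 0x36→b13/s1 L1-HIT; vc=[18,9]
#12 0x68→b26/s2 MISS; vc=[18,9,14]
#13 0x36→b13/s1 L1-HIT; vc=[18,9,14]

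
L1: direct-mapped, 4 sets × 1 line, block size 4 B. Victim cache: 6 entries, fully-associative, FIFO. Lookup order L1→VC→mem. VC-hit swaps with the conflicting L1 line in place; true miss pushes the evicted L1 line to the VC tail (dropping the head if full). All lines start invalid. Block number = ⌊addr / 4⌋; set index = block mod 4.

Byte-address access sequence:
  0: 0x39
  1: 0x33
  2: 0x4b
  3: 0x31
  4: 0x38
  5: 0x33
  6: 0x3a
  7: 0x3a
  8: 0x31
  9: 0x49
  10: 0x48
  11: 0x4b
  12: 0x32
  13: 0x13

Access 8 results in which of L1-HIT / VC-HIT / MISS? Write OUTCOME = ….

OUTCOME = L1-HIT

  [0] addr=0x39 blk=14 s=2: MISS | VC []
  [1] addr=0x33 blk=12 s=0: MISS | VC []
  [2] addr=0x4b blk=18 s=2: MISS | VC [14]
  [3] addr=0x31 blk=12 s=0: L1-HIT | VC [14]
  [4] addr=0x38 blk=14 s=2: VC-HIT | VC [18]
  [5] addr=0x33 blk=12 s=0: L1-HIT | VC [18]
  [6] addr=0x3a blk=14 s=2: L1-HIT | VC [18]
  [7] addr=0x3a blk=14 s=2: L1-HIT | VC [18]
  [8] addr=0x31 blk=12 s=0: L1-HIT | VC [18]
  [9] addr=0x49 blk=18 s=2: VC-HIT | VC [14]
  [10] addr=0x48 blk=18 s=2: L1-HIT | VC [14]
  [11] addr=0x4b blk=18 s=2: L1-HIT | VC [14]
  [12] addr=0x32 blk=12 s=0: L1-HIT | VC [14]
  [13] addr=0x13 blk=4 s=0: MISS | VC [14, 12]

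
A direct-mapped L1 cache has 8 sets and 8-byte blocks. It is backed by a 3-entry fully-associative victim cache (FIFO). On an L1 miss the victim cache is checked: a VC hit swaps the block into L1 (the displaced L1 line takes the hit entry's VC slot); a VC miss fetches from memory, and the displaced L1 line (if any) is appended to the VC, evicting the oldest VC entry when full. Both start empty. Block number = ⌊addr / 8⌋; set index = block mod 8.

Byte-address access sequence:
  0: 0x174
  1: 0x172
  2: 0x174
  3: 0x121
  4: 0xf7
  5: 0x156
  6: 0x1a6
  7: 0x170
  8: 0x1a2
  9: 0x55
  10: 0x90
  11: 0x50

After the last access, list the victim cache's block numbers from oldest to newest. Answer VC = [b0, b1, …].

#0 0x174→b46/s6 MISS; vc=[]
#1 0x172→b46/s6 L1-HIT; vc=[]
#2 0x174→b46/s6 L1-HIT; vc=[]
#3 0x121→b36/s4 MISS; vc=[]
#4 0xf7→b30/s6 MISS; vc=[46]
#5 0x156→b42/s2 MISS; vc=[46]
#6 0x1a6→b52/s4 MISS; vc=[46,36]
#7 0x170→b46/s6 VC-HIT; vc=[30,36]
#8 0x1a2→b52/s4 L1-HIT; vc=[30,36]
#9 0x55→b10/s2 MISS; vc=[30,36,42]
#10 0x90→b18/s2 MISS; vc=[36,42,10]
#11 0x50→b10/s2 VC-HIT; vc=[36,42,18]

VC = [36, 42, 18]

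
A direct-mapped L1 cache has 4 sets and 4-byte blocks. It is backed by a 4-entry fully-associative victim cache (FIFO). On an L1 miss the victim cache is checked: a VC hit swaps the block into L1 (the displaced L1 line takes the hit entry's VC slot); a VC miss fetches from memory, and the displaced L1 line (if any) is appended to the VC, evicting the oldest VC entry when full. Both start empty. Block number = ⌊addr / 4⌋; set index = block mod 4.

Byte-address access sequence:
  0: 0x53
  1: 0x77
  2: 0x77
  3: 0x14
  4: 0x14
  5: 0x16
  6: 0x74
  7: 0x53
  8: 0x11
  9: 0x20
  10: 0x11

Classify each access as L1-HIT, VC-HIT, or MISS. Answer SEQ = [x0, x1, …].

0: 0x53 (blk 20, set 0) → MISS  vc=[]
1: 0x77 (blk 29, set 1) → MISS  vc=[]
2: 0x77 (blk 29, set 1) → L1-HIT  vc=[]
3: 0x14 (blk 5, set 1) → MISS  vc=[29]
4: 0x14 (blk 5, set 1) → L1-HIT  vc=[29]
5: 0x16 (blk 5, set 1) → L1-HIT  vc=[29]
6: 0x74 (blk 29, set 1) → VC-HIT  vc=[5]
7: 0x53 (blk 20, set 0) → L1-HIT  vc=[5]
8: 0x11 (blk 4, set 0) → MISS  vc=[5, 20]
9: 0x20 (blk 8, set 0) → MISS  vc=[5, 20, 4]
10: 0x11 (blk 4, set 0) → VC-HIT  vc=[5, 20, 8]

SEQ = [MISS, MISS, L1-HIT, MISS, L1-HIT, L1-HIT, VC-HIT, L1-HIT, MISS, MISS, VC-HIT]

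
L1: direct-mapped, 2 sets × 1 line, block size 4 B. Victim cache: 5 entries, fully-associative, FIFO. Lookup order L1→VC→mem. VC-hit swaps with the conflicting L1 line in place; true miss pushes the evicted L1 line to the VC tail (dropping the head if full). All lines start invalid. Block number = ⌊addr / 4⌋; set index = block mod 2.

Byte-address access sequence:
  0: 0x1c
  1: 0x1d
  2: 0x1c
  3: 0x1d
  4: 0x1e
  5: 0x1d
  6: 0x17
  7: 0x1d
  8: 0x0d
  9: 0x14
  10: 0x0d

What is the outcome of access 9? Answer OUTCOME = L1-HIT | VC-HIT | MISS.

OUTCOME = VC-HIT

  [0] addr=0x1c blk=7 s=1: MISS | VC []
  [1] addr=0x1d blk=7 s=1: L1-HIT | VC []
  [2] addr=0x1c blk=7 s=1: L1-HIT | VC []
  [3] addr=0x1d blk=7 s=1: L1-HIT | VC []
  [4] addr=0x1e blk=7 s=1: L1-HIT | VC []
  [5] addr=0x1d blk=7 s=1: L1-HIT | VC []
  [6] addr=0x17 blk=5 s=1: MISS | VC [7]
  [7] addr=0x1d blk=7 s=1: VC-HIT | VC [5]
  [8] addr=0xd blk=3 s=1: MISS | VC [5, 7]
  [9] addr=0x14 blk=5 s=1: VC-HIT | VC [3, 7]
  [10] addr=0xd blk=3 s=1: VC-HIT | VC [5, 7]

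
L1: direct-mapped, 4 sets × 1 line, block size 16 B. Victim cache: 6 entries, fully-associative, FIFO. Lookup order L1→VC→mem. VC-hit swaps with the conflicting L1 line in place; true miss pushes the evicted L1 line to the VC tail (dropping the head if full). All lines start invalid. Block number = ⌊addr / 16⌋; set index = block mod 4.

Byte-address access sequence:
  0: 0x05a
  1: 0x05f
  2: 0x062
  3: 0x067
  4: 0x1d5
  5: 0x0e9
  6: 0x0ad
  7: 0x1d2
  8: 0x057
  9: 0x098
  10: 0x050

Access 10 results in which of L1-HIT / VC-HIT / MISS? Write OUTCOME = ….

OUTCOME = VC-HIT

#0 0x5a→b5/s1 MISS; vc=[]
#1 0x5f→b5/s1 L1-HIT; vc=[]
#2 0x62→b6/s2 MISS; vc=[]
#3 0x67→b6/s2 L1-HIT; vc=[]
#4 0x1d5→b29/s1 MISS; vc=[5]
#5 0xe9→b14/s2 MISS; vc=[5,6]
#6 0xad→b10/s2 MISS; vc=[5,6,14]
#7 0x1d2→b29/s1 L1-HIT; vc=[5,6,14]
#8 0x57→b5/s1 VC-HIT; vc=[29,6,14]
#9 0x98→b9/s1 MISS; vc=[29,6,14,5]
#10 0x50→b5/s1 VC-HIT; vc=[29,6,14,9]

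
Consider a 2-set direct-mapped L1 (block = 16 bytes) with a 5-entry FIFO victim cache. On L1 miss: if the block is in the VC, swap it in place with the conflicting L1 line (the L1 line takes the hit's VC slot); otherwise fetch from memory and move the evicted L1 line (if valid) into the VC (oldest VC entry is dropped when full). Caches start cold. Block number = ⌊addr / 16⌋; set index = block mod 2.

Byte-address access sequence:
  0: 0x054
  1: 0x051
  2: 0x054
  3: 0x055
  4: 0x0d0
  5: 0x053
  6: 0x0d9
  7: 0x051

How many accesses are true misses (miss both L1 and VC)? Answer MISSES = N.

MISSES = 2

  [0] addr=0x54 blk=5 s=1: MISS | VC []
  [1] addr=0x51 blk=5 s=1: L1-HIT | VC []
  [2] addr=0x54 blk=5 s=1: L1-HIT | VC []
  [3] addr=0x55 blk=5 s=1: L1-HIT | VC []
  [4] addr=0xd0 blk=13 s=1: MISS | VC [5]
  [5] addr=0x53 blk=5 s=1: VC-HIT | VC [13]
  [6] addr=0xd9 blk=13 s=1: VC-HIT | VC [5]
  [7] addr=0x51 blk=5 s=1: VC-HIT | VC [13]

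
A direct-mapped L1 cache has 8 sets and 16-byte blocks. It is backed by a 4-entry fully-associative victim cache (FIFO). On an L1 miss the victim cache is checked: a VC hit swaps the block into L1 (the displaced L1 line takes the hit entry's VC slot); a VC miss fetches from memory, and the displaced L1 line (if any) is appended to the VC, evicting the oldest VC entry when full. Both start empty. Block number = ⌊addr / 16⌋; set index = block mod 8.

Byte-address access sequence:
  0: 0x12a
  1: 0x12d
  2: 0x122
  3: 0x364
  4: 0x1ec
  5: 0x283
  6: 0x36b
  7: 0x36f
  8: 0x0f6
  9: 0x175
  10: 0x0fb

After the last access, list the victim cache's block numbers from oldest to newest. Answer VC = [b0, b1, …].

VC = [30, 23]

  [0] addr=0x12a blk=18 s=2: MISS | VC []
  [1] addr=0x12d blk=18 s=2: L1-HIT | VC []
  [2] addr=0x122 blk=18 s=2: L1-HIT | VC []
  [3] addr=0x364 blk=54 s=6: MISS | VC []
  [4] addr=0x1ec blk=30 s=6: MISS | VC [54]
  [5] addr=0x283 blk=40 s=0: MISS | VC [54]
  [6] addr=0x36b blk=54 s=6: VC-HIT | VC [30]
  [7] addr=0x36f blk=54 s=6: L1-HIT | VC [30]
  [8] addr=0xf6 blk=15 s=7: MISS | VC [30]
  [9] addr=0x175 blk=23 s=7: MISS | VC [30, 15]
  [10] addr=0xfb blk=15 s=7: VC-HIT | VC [30, 23]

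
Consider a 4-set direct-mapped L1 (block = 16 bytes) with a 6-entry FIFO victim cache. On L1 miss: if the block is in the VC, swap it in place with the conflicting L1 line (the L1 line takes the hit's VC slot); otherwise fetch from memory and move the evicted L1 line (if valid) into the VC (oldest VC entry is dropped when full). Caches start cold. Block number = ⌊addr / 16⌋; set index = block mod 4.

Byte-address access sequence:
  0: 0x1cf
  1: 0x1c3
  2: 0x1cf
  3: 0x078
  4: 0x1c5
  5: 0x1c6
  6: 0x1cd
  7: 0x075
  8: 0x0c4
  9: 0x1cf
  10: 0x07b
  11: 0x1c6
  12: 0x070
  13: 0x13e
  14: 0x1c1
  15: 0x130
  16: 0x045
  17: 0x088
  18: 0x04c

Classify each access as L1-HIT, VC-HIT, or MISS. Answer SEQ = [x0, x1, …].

0: 0x1cf (blk 28, set 0) → MISS  vc=[]
1: 0x1c3 (blk 28, set 0) → L1-HIT  vc=[]
2: 0x1cf (blk 28, set 0) → L1-HIT  vc=[]
3: 0x78 (blk 7, set 3) → MISS  vc=[]
4: 0x1c5 (blk 28, set 0) → L1-HIT  vc=[]
5: 0x1c6 (blk 28, set 0) → L1-HIT  vc=[]
6: 0x1cd (blk 28, set 0) → L1-HIT  vc=[]
7: 0x75 (blk 7, set 3) → L1-HIT  vc=[]
8: 0xc4 (blk 12, set 0) → MISS  vc=[28]
9: 0x1cf (blk 28, set 0) → VC-HIT  vc=[12]
10: 0x7b (blk 7, set 3) → L1-HIT  vc=[12]
11: 0x1c6 (blk 28, set 0) → L1-HIT  vc=[12]
12: 0x70 (blk 7, set 3) → L1-HIT  vc=[12]
13: 0x13e (blk 19, set 3) → MISS  vc=[12, 7]
14: 0x1c1 (blk 28, set 0) → L1-HIT  vc=[12, 7]
15: 0x130 (blk 19, set 3) → L1-HIT  vc=[12, 7]
16: 0x45 (blk 4, set 0) → MISS  vc=[12, 7, 28]
17: 0x88 (blk 8, set 0) → MISS  vc=[12, 7, 28, 4]
18: 0x4c (blk 4, set 0) → VC-HIT  vc=[12, 7, 28, 8]

SEQ = [MISS, L1-HIT, L1-HIT, MISS, L1-HIT, L1-HIT, L1-HIT, L1-HIT, MISS, VC-HIT, L1-HIT, L1-HIT, L1-HIT, MISS, L1-HIT, L1-HIT, MISS, MISS, VC-HIT]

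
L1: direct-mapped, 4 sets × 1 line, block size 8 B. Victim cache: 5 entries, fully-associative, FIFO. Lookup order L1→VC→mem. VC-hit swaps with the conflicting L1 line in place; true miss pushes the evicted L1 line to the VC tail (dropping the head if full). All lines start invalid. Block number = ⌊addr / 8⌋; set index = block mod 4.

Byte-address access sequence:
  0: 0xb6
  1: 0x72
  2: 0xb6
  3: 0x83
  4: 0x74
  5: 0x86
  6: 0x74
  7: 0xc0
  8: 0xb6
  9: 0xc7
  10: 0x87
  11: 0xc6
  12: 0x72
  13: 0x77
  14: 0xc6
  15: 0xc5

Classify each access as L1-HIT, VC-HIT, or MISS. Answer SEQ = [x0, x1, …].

SEQ = [MISS, MISS, VC-HIT, MISS, VC-HIT, L1-HIT, L1-HIT, MISS, VC-HIT, L1-HIT, VC-HIT, VC-HIT, VC-HIT, L1-HIT, L1-HIT, L1-HIT]

0: 0xb6 (blk 22, set 2) → MISS  vc=[]
1: 0x72 (blk 14, set 2) → MISS  vc=[22]
2: 0xb6 (blk 22, set 2) → VC-HIT  vc=[14]
3: 0x83 (blk 16, set 0) → MISS  vc=[14]
4: 0x74 (blk 14, set 2) → VC-HIT  vc=[22]
5: 0x86 (blk 16, set 0) → L1-HIT  vc=[22]
6: 0x74 (blk 14, set 2) → L1-HIT  vc=[22]
7: 0xc0 (blk 24, set 0) → MISS  vc=[22, 16]
8: 0xb6 (blk 22, set 2) → VC-HIT  vc=[14, 16]
9: 0xc7 (blk 24, set 0) → L1-HIT  vc=[14, 16]
10: 0x87 (blk 16, set 0) → VC-HIT  vc=[14, 24]
11: 0xc6 (blk 24, set 0) → VC-HIT  vc=[14, 16]
12: 0x72 (blk 14, set 2) → VC-HIT  vc=[22, 16]
13: 0x77 (blk 14, set 2) → L1-HIT  vc=[22, 16]
14: 0xc6 (blk 24, set 0) → L1-HIT  vc=[22, 16]
15: 0xc5 (blk 24, set 0) → L1-HIT  vc=[22, 16]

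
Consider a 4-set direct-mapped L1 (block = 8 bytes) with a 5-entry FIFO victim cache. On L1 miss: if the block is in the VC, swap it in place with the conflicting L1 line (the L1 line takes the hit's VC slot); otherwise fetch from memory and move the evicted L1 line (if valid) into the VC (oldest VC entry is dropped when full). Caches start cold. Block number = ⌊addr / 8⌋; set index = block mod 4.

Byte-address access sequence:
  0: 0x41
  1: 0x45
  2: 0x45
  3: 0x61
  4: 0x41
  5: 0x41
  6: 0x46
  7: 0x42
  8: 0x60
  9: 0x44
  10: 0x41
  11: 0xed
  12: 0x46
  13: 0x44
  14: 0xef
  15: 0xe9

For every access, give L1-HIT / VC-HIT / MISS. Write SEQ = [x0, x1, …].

SEQ = [MISS, L1-HIT, L1-HIT, MISS, VC-HIT, L1-HIT, L1-HIT, L1-HIT, VC-HIT, VC-HIT, L1-HIT, MISS, L1-HIT, L1-HIT, L1-HIT, L1-HIT]

0: 0x41 (blk 8, set 0) → MISS  vc=[]
1: 0x45 (blk 8, set 0) → L1-HIT  vc=[]
2: 0x45 (blk 8, set 0) → L1-HIT  vc=[]
3: 0x61 (blk 12, set 0) → MISS  vc=[8]
4: 0x41 (blk 8, set 0) → VC-HIT  vc=[12]
5: 0x41 (blk 8, set 0) → L1-HIT  vc=[12]
6: 0x46 (blk 8, set 0) → L1-HIT  vc=[12]
7: 0x42 (blk 8, set 0) → L1-HIT  vc=[12]
8: 0x60 (blk 12, set 0) → VC-HIT  vc=[8]
9: 0x44 (blk 8, set 0) → VC-HIT  vc=[12]
10: 0x41 (blk 8, set 0) → L1-HIT  vc=[12]
11: 0xed (blk 29, set 1) → MISS  vc=[12]
12: 0x46 (blk 8, set 0) → L1-HIT  vc=[12]
13: 0x44 (blk 8, set 0) → L1-HIT  vc=[12]
14: 0xef (blk 29, set 1) → L1-HIT  vc=[12]
15: 0xe9 (blk 29, set 1) → L1-HIT  vc=[12]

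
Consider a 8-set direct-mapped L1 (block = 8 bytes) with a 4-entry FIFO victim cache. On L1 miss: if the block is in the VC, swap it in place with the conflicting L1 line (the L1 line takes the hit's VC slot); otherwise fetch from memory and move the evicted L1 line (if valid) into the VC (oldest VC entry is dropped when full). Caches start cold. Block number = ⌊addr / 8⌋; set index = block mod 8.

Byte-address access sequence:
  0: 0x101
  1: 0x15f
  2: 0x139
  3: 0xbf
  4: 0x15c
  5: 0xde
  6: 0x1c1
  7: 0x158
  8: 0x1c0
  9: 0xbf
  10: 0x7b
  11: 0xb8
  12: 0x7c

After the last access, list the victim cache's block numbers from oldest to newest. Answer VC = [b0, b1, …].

VC = [39, 27, 32, 23]

#0 0x101→b32/s0 MISS; vc=[]
#1 0x15f→b43/s3 MISS; vc=[]
#2 0x139→b39/s7 MISS; vc=[]
#3 0xbf→b23/s7 MISS; vc=[39]
#4 0x15c→b43/s3 L1-HIT; vc=[39]
#5 0xde→b27/s3 MISS; vc=[39,43]
#6 0x1c1→b56/s0 MISS; vc=[39,43,32]
#7 0x158→b43/s3 VC-HIT; vc=[39,27,32]
#8 0x1c0→b56/s0 L1-HIT; vc=[39,27,32]
#9 0xbf→b23/s7 L1-HIT; vc=[39,27,32]
#10 0x7b→b15/s7 MISS; vc=[39,27,32,23]
#11 0xb8→b23/s7 VC-HIT; vc=[39,27,32,15]
#12 0x7c→b15/s7 VC-HIT; vc=[39,27,32,23]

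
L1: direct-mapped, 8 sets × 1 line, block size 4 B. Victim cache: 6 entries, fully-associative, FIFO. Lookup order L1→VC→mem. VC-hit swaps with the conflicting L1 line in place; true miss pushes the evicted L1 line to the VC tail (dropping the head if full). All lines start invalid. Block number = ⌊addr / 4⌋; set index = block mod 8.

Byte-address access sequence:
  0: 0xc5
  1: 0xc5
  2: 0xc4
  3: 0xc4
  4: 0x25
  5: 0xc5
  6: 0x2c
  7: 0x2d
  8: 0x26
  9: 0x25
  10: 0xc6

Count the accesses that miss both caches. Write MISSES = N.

  [0] addr=0xc5 blk=49 s=1: MISS | VC []
  [1] addr=0xc5 blk=49 s=1: L1-HIT | VC []
  [2] addr=0xc4 blk=49 s=1: L1-HIT | VC []
  [3] addr=0xc4 blk=49 s=1: L1-HIT | VC []
  [4] addr=0x25 blk=9 s=1: MISS | VC [49]
  [5] addr=0xc5 blk=49 s=1: VC-HIT | VC [9]
  [6] addr=0x2c blk=11 s=3: MISS | VC [9]
  [7] addr=0x2d blk=11 s=3: L1-HIT | VC [9]
  [8] addr=0x26 blk=9 s=1: VC-HIT | VC [49]
  [9] addr=0x25 blk=9 s=1: L1-HIT | VC [49]
  [10] addr=0xc6 blk=49 s=1: VC-HIT | VC [9]

MISSES = 3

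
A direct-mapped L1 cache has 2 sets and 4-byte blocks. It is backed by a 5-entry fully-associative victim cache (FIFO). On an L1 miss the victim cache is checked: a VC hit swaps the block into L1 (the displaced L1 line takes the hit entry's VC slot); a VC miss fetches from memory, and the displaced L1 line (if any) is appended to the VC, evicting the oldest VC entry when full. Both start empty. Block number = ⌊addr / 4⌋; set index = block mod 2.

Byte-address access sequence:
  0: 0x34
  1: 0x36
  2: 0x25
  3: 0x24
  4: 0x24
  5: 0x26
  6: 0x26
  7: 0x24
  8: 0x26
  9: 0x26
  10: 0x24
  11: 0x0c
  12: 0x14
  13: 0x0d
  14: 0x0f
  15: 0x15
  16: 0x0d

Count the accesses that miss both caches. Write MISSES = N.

MISSES = 4

  [0] addr=0x34 blk=13 s=1: MISS | VC []
  [1] addr=0x36 blk=13 s=1: L1-HIT | VC []
  [2] addr=0x25 blk=9 s=1: MISS | VC [13]
  [3] addr=0x24 blk=9 s=1: L1-HIT | VC [13]
  [4] addr=0x24 blk=9 s=1: L1-HIT | VC [13]
  [5] addr=0x26 blk=9 s=1: L1-HIT | VC [13]
  [6] addr=0x26 blk=9 s=1: L1-HIT | VC [13]
  [7] addr=0x24 blk=9 s=1: L1-HIT | VC [13]
  [8] addr=0x26 blk=9 s=1: L1-HIT | VC [13]
  [9] addr=0x26 blk=9 s=1: L1-HIT | VC [13]
  [10] addr=0x24 blk=9 s=1: L1-HIT | VC [13]
  [11] addr=0xc blk=3 s=1: MISS | VC [13, 9]
  [12] addr=0x14 blk=5 s=1: MISS | VC [13, 9, 3]
  [13] addr=0xd blk=3 s=1: VC-HIT | VC [13, 9, 5]
  [14] addr=0xf blk=3 s=1: L1-HIT | VC [13, 9, 5]
  [15] addr=0x15 blk=5 s=1: VC-HIT | VC [13, 9, 3]
  [16] addr=0xd blk=3 s=1: VC-HIT | VC [13, 9, 5]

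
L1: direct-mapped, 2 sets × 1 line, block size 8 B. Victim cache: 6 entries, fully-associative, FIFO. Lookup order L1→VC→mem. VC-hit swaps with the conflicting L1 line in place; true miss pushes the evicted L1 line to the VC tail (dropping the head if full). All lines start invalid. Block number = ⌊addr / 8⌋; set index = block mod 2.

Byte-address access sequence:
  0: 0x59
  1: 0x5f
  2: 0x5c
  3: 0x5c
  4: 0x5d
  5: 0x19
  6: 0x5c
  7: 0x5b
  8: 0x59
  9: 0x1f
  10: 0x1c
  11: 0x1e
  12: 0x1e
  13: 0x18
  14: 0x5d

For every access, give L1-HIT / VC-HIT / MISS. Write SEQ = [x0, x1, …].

#0 0x59→b11/s1 MISS; vc=[]
#1 0x5f→b11/s1 L1-HIT; vc=[]
#2 0x5c→b11/s1 L1-HIT; vc=[]
#3 0x5c→b11/s1 L1-HIT; vc=[]
#4 0x5d→b11/s1 L1-HIT; vc=[]
#5 0x19→b3/s1 MISS; vc=[11]
#6 0x5c→b11/s1 VC-HIT; vc=[3]
#7 0x5b→b11/s1 L1-HIT; vc=[3]
#8 0x59→b11/s1 L1-HIT; vc=[3]
#9 0x1f→b3/s1 VC-HIT; vc=[11]
#10 0x1c→b3/s1 L1-HIT; vc=[11]
#11 0x1e→b3/s1 L1-HIT; vc=[11]
#12 0x1e→b3/s1 L1-HIT; vc=[11]
#13 0x18→b3/s1 L1-HIT; vc=[11]
#14 0x5d→b11/s1 VC-HIT; vc=[3]

SEQ = [MISS, L1-HIT, L1-HIT, L1-HIT, L1-HIT, MISS, VC-HIT, L1-HIT, L1-HIT, VC-HIT, L1-HIT, L1-HIT, L1-HIT, L1-HIT, VC-HIT]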